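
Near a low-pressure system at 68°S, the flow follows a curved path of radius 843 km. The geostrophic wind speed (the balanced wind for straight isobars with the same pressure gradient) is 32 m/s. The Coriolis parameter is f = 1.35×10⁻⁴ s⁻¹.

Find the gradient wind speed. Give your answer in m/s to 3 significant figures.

Around a low, centrifugal force acts outward with Coriolis, so pressure-gradient force balances both:
(1/ρ)|∂P/∂n| = fV + V²/R  →  V² + fR·V − fR·V_g = 0
With fR = 1.35×10⁻⁴ × 843×10³ m = 114 m/s:
V = [−fR + √((fR)² + 4 fR V_g)]/2 = [−114 + √(114² + 4×114×32)]/2 = 26 m/s
Subgeostrophic (V < V_g = 32 m/s), as expected around a low.

26.0 m/s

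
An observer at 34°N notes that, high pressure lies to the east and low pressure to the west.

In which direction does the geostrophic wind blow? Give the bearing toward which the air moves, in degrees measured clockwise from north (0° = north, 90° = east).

000°

The pressure-gradient force points toward the west (bearing 270°).
Geostrophic balance: in the Northern Hemisphere the Coriolis force deflects motion to the right, so the geostrophic wind blows 90° to the right of the pressure-gradient force (low pressure on the left).
Rotating 270° by 90° clockwise gives 000° — the wind blows toward the north.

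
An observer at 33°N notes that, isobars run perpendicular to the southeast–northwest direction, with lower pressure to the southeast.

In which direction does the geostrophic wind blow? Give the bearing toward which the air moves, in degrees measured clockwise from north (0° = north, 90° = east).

The pressure-gradient force points toward the southeast (bearing 135°).
Geostrophic balance: in the Northern Hemisphere the Coriolis force deflects motion to the right, so the geostrophic wind blows 90° to the right of the pressure-gradient force (low pressure on the left).
Rotating 135° by 90° clockwise gives 225° — the wind blows toward the southwest.

225°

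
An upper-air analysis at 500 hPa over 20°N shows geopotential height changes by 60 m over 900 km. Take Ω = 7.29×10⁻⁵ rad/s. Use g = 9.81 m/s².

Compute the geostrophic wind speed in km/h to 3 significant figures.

Coriolis parameter at 20°N:
f = 2Ω sin φ = 2 × 7.29×10⁻⁵ × sin 20° = 4.99×10⁻⁵ s⁻¹
Height gradient: |∂Z/∂n| = 60 m / 900000 m = 6.67×10⁻⁵
On a pressure surface, geostrophic balance gives V_g = (g/f)|∂Z/∂n|:
V_g = 9.81 × 6.67×10⁻⁵ / 4.99×10⁻⁵ = 13.1 m/s
Converting: 13.1 m/s × 3.6 = 47.2 km/h

47.2 km/h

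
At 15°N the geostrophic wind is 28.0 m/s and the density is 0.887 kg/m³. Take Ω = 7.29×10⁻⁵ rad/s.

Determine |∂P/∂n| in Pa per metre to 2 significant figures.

9.4×10⁻⁴ Pa/m

Coriolis parameter at 15°N:
f = 2Ω sin φ = 2 × 7.29×10⁻⁵ × sin 15° = 3.77×10⁻⁵ s⁻¹
Geostrophic balance rearranged: |∂P/∂n| = f ρ V_g
|∂P/∂n| = 3.77×10⁻⁵ × 0.887 × 28.0 = 9.37×10⁻⁴ Pa/m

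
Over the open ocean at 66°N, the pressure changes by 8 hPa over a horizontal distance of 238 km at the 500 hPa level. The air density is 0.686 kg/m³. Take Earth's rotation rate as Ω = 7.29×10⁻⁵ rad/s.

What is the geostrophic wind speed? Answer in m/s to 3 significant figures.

36.8 m/s

Coriolis parameter at 66°N:
f = 2Ω sin φ = 2 × 7.29×10⁻⁵ × sin 66° = 1.33×10⁻⁴ s⁻¹
Pressure gradient: |∂P/∂n| = 800 Pa / 238000 m = 3.36×10⁻³ Pa/m
Geostrophic balance (pressure-gradient force = Coriolis force):
V_g = (1/(fρ)) |∂P/∂n| = 3.36×10⁻³ / (1.33×10⁻⁴ × 0.686) = 36.8 m/s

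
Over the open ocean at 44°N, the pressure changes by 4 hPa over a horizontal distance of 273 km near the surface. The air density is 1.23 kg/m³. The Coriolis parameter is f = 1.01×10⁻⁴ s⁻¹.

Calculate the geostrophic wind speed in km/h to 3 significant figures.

42.5 km/h

Pressure gradient: |∂P/∂n| = 400 Pa / 273000 m = 1.47×10⁻³ Pa/m
Geostrophic balance (pressure-gradient force = Coriolis force):
V_g = (1/(fρ)) |∂P/∂n| = 1.47×10⁻³ / (1.01×10⁻⁴ × 1.23) = 11.8 m/s
Converting: 11.8 m/s × 3.6 = 42.5 km/h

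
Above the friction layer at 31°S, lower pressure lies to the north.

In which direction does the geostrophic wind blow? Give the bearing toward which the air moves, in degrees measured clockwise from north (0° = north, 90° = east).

The pressure-gradient force points toward the north (bearing 000°).
Geostrophic balance: in the Southern Hemisphere the Coriolis force deflects motion to the left, so the geostrophic wind blows 90° to the left of the pressure-gradient force (low pressure on the right).
Rotating 000° by 90° counterclockwise gives 270° — the wind blows toward the west.

270°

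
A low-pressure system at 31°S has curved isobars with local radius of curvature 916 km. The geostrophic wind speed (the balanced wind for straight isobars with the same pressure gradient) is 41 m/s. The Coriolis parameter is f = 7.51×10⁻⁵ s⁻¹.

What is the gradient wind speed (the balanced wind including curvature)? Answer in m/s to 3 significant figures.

Around a low, centrifugal force acts outward with Coriolis, so pressure-gradient force balances both:
(1/ρ)|∂P/∂n| = fV + V²/R  →  V² + fR·V − fR·V_g = 0
With fR = 7.51×10⁻⁵ × 916×10³ m = 68.8 m/s:
V = [−fR + √((fR)² + 4 fR V_g)]/2 = [−68.8 + √(68.8² + 4×68.8×41)]/2 = 28.9 m/s
Subgeostrophic (V < V_g = 41 m/s), as expected around a low.

28.9 m/s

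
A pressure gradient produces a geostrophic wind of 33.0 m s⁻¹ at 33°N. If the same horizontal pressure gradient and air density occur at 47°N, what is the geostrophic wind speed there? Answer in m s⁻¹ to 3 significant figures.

With the same pressure gradient and density, V_g ∝ 1/f ∝ 1/sin φ.
V₂ = V₁ · sin φ₁ / sin φ₂ = 33.0 × sin 33° / sin 47°
V₂ = 33.0 × 0.5446/0.7314 = 24.6 m s⁻¹

24.6 m s⁻¹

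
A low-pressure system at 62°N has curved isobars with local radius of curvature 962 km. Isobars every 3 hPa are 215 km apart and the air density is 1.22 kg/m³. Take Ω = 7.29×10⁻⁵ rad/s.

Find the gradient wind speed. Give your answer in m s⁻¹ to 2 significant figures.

Coriolis parameter at 62°N:
f = 2Ω sin φ = 2 × 7.29×10⁻⁵ × sin 62° = 1.29×10⁻⁴ s⁻¹
Pressure gradient: |∂P/∂n| = 300 Pa / 215000 m = 1.40×10⁻³ Pa/m
Geostrophic speed: V_g = |∂P/∂n|/(fρ) = 1.40×10⁻³/(1.29×10⁻⁴ × 1.22) = 8.88 m/s
Around a low, centrifugal force acts outward with Coriolis, so pressure-gradient force balances both:
(1/ρ)|∂P/∂n| = fV + V²/R  →  V² + fR·V − fR·V_g = 0
With fR = 1.29×10⁻⁴ × 962×10³ m = 124 m/s:
V = [−fR + √((fR)² + 4 fR V_g)]/2 = [−124 + √(124² + 4×124×8.88)]/2 = 8.32 m/s
Subgeostrophic (V < V_g = 8.88 m/s), as expected around a low.

8.3 m s⁻¹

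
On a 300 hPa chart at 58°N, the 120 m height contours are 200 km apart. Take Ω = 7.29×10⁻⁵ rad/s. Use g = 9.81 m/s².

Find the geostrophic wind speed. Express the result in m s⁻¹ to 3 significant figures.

47.6 m s⁻¹

Coriolis parameter at 58°N:
f = 2Ω sin φ = 2 × 7.29×10⁻⁵ × sin 58° = 1.24×10⁻⁴ s⁻¹
Height gradient: |∂Z/∂n| = 120 m / 200000 m = 6.00×10⁻⁴
On a pressure surface, geostrophic balance gives V_g = (g/f)|∂Z/∂n|:
V_g = 9.81 × 6.00×10⁻⁴ / 1.24×10⁻⁴ = 47.6 m/s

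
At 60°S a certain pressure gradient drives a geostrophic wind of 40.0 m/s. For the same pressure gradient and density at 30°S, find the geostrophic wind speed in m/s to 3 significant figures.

With the same pressure gradient and density, V_g ∝ 1/f ∝ 1/sin φ.
V₂ = V₁ · sin φ₁ / sin φ₂ = 40.0 × sin 60° / sin 30°
V₂ = 40.0 × 0.8660/0.5000 = 69.3 m/s

69.3 m/s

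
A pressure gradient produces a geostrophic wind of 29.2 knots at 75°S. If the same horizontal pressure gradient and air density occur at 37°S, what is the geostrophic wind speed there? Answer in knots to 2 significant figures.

47 knots

With the same pressure gradient and density, V_g ∝ 1/f ∝ 1/sin φ.
V₂ = V₁ · sin φ₁ / sin φ₂ = 29.2 × sin 75° / sin 37°
V₂ = 29.2 × 0.9659/0.6018 = 47 knots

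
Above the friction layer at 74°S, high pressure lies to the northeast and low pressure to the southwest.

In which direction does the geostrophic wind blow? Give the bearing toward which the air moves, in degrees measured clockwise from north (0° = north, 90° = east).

The pressure-gradient force points toward the southwest (bearing 225°).
Geostrophic balance: in the Southern Hemisphere the Coriolis force deflects motion to the left, so the geostrophic wind blows 90° to the left of the pressure-gradient force (low pressure on the right).
Rotating 225° by 90° counterclockwise gives 135° — the wind blows toward the southeast.

135°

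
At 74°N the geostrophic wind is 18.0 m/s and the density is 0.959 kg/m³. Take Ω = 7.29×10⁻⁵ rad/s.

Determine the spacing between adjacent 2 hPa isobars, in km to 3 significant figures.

82.7 km

Coriolis parameter at 74°N:
f = 2Ω sin φ = 2 × 7.29×10⁻⁵ × sin 74° = 1.40×10⁻⁴ s⁻¹
Geostrophic balance rearranged: |∂P/∂n| = f ρ V_g
|∂P/∂n| = 1.40×10⁻⁴ × 0.959 × 18.0 = 2.42×10⁻³ Pa/m
Isobar spacing: Δn = ΔP/|∂P/∂n| = 200 Pa / 2.42×10⁻³ Pa/m = 82668 m ≈ 82.7 km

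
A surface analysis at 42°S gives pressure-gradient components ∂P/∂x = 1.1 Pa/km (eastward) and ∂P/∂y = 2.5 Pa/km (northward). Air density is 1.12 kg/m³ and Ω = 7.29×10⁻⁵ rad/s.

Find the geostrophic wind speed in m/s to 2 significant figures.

25 m/s

Coriolis parameter at 42°S:
f = 2Ω sin φ = 2 × 7.29×10⁻⁵ × sin 42° = 9.76×10⁻⁵ s⁻¹
In the Southern Hemisphere f is negative: f = −9.76×10⁻⁵ s⁻¹.
Component geostrophic relations (x east, y north):
u_g = −(1/(fρ)) ∂P/∂y,  v_g = (1/(fρ)) ∂P/∂x
u_g = −(2.5×10⁻³)/(−9.76×10⁻⁵ × 1.12) = 22.9 m/s;  v_g = (1.1×10⁻³)/(−9.76×10⁻⁵ × 1.12) = −10.1 m/s
|V_g| = √(u_g² + v_g²) = 25.0 m/s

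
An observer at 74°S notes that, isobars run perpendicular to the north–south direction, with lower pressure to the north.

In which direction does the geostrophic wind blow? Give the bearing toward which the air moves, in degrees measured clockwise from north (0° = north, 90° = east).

270°

The pressure-gradient force points toward the north (bearing 000°).
Geostrophic balance: in the Southern Hemisphere the Coriolis force deflects motion to the left, so the geostrophic wind blows 90° to the left of the pressure-gradient force (low pressure on the right).
Rotating 000° by 90° counterclockwise gives 270° — the wind blows toward the west.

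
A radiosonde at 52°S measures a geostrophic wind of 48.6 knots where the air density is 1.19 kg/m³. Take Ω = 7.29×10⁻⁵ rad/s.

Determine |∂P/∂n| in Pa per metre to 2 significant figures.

3.4×10⁻³ Pa/m

Coriolis parameter at 52°S:
f = 2Ω sin φ = 2 × 7.29×10⁻⁵ × sin 52° = 1.15×10⁻⁴ s⁻¹
Wind speed in SI: 48.6 knots = 25.0 m/s
Geostrophic balance rearranged: |∂P/∂n| = f ρ V_g
|∂P/∂n| = 1.15×10⁻⁴ × 1.19 × 25.0 = 3.42×10⁻³ Pa/m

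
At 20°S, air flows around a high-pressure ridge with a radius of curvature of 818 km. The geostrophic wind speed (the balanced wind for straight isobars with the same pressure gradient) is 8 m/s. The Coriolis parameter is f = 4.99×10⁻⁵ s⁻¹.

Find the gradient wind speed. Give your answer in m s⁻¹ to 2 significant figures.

11 m s⁻¹

Around a high, pressure-gradient force acts outward with centrifugal, so Coriolis balances both:
fV = (1/ρ)|∂P/∂n| + V²/R  →  V² − fR·V + fR·V_g = 0
With fR = 4.99×10⁻⁵ × 818×10³ m = 40.8 m/s:
V = [fR − √((fR)² − 4 fR V_g)]/2 = [40.8 − √(40.8² − 4×40.8×8)]/2 = 10.9 m/s
Supergeostrophic (V > V_g = 8 m/s), as expected around a high.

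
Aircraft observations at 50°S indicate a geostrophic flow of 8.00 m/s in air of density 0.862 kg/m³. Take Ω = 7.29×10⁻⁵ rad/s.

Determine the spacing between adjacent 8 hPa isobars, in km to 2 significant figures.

Coriolis parameter at 50°S:
f = 2Ω sin φ = 2 × 7.29×10⁻⁵ × sin 50° = 1.12×10⁻⁴ s⁻¹
Geostrophic balance rearranged: |∂P/∂n| = f ρ V_g
|∂P/∂n| = 1.12×10⁻⁴ × 0.862 × 8.00 = 7.70×10⁻⁴ Pa/m
Isobar spacing: Δn = ΔP/|∂P/∂n| = 800 Pa / 7.70×10⁻⁴ Pa/m = 1038679 m ≈ 1000 km

1000 km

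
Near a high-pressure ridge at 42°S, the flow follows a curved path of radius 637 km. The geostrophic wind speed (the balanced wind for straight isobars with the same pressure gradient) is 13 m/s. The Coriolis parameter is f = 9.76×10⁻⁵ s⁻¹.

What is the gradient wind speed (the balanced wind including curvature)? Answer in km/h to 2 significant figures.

67 km/h

Around a high, pressure-gradient force acts outward with centrifugal, so Coriolis balances both:
fV = (1/ρ)|∂P/∂n| + V²/R  →  V² − fR·V + fR·V_g = 0
With fR = 9.76×10⁻⁵ × 637×10³ m = 62.2 m/s:
V = [fR − √((fR)² − 4 fR V_g)]/2 = [62.2 − √(62.2² − 4×62.2×13)]/2 = 18.5 m/s
Supergeostrophic (V > V_g = 13 m/s), as expected around a high.
Converting: 18.5 m/s × 3.6 = 67 km/h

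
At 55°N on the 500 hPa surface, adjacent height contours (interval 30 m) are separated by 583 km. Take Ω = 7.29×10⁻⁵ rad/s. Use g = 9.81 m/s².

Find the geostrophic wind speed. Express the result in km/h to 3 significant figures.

Coriolis parameter at 55°N:
f = 2Ω sin φ = 2 × 7.29×10⁻⁵ × sin 55° = 1.19×10⁻⁴ s⁻¹
Height gradient: |∂Z/∂n| = 30 m / 583000 m = 5.15×10⁻⁵
On a pressure surface, geostrophic balance gives V_g = (g/f)|∂Z/∂n|:
V_g = 9.81 × 5.15×10⁻⁵ / 1.19×10⁻⁴ = 4.23 m/s
Converting: 4.23 m/s × 3.6 = 15.2 km/h

15.2 km/h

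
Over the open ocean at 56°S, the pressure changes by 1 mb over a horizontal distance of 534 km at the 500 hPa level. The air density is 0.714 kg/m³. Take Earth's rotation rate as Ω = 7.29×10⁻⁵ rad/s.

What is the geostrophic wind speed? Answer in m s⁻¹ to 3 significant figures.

2.17 m s⁻¹

Coriolis parameter at 56°S:
f = 2Ω sin φ = 2 × 7.29×10⁻⁵ × sin 56° = 1.21×10⁻⁴ s⁻¹
Pressure gradient: |∂P/∂n| = 100 Pa / 534000 m = 1.87×10⁻⁴ Pa/m
Geostrophic balance (pressure-gradient force = Coriolis force):
V_g = (1/(fρ)) |∂P/∂n| = 1.87×10⁻⁴ / (1.21×10⁻⁴ × 0.714) = 2.17 m/s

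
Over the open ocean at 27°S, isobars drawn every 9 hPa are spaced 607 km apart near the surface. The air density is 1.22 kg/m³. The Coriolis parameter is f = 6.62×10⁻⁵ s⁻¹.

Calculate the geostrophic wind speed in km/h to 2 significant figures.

66 km/h

Pressure gradient: |∂P/∂n| = 900 Pa / 607000 m = 1.48×10⁻³ Pa/m
Geostrophic balance (pressure-gradient force = Coriolis force):
V_g = (1/(fρ)) |∂P/∂n| = 1.48×10⁻³ / (6.62×10⁻⁵ × 1.22) = 18.4 m/s
Converting: 18.4 m/s × 3.6 = 66 km/h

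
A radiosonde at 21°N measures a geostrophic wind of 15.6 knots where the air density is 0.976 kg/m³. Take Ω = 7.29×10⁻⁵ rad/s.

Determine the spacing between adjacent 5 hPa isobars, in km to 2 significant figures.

1200 km

Coriolis parameter at 21°N:
f = 2Ω sin φ = 2 × 7.29×10⁻⁵ × sin 21° = 5.23×10⁻⁵ s⁻¹
Wind speed in SI: 15.6 knots = 8.03 m/s
Geostrophic balance rearranged: |∂P/∂n| = f ρ V_g
|∂P/∂n| = 5.23×10⁻⁵ × 0.976 × 8.03 = 4.09×10⁻⁴ Pa/m
Isobar spacing: Δn = ΔP/|∂P/∂n| = 500 Pa / 4.09×10⁻⁴ Pa/m = 1221718 m ≈ 1200 km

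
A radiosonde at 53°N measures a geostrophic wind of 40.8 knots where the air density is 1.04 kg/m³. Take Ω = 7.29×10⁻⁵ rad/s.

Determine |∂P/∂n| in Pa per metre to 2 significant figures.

Coriolis parameter at 53°N:
f = 2Ω sin φ = 2 × 7.29×10⁻⁵ × sin 53° = 1.16×10⁻⁴ s⁻¹
Wind speed in SI: 40.8 knots = 21.0 m/s
Geostrophic balance rearranged: |∂P/∂n| = f ρ V_g
|∂P/∂n| = 1.16×10⁻⁴ × 1.04 × 21.0 = 2.54×10⁻³ Pa/m

2.5×10⁻³ Pa/m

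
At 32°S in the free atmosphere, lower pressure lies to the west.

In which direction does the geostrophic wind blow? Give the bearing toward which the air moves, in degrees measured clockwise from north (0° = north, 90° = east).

180°

The pressure-gradient force points toward the west (bearing 270°).
Geostrophic balance: in the Southern Hemisphere the Coriolis force deflects motion to the left, so the geostrophic wind blows 90° to the left of the pressure-gradient force (low pressure on the right).
Rotating 270° by 90° counterclockwise gives 180° — the wind blows toward the south.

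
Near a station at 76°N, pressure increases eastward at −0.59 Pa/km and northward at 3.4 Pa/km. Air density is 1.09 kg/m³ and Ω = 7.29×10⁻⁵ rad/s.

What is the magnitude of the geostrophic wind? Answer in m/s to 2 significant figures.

22 m/s

Coriolis parameter at 76°N:
f = 2Ω sin φ = 2 × 7.29×10⁻⁵ × sin 76° = 1.41×10⁻⁴ s⁻¹
Component geostrophic relations (x east, y north):
u_g = −(1/(fρ)) ∂P/∂y,  v_g = (1/(fρ)) ∂P/∂x
u_g = −(3.4×10⁻³)/(1.41×10⁻⁴ × 1.09) = −22.0 m/s;  v_g = (−0.59×10⁻³)/(1.41×10⁻⁴ × 1.09) = −3.83 m/s
|V_g| = √(u_g² + v_g²) = 22.4 m/s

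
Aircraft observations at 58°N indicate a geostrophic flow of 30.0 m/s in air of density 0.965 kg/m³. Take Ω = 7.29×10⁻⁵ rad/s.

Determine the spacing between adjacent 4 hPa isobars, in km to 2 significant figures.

Coriolis parameter at 58°N:
f = 2Ω sin φ = 2 × 7.29×10⁻⁵ × sin 58° = 1.24×10⁻⁴ s⁻¹
Geostrophic balance rearranged: |∂P/∂n| = f ρ V_g
|∂P/∂n| = 1.24×10⁻⁴ × 0.965 × 30.0 = 3.58×10⁻³ Pa/m
Isobar spacing: Δn = ΔP/|∂P/∂n| = 400 Pa / 3.58×10⁻³ Pa/m = 111746 m ≈ 110 km

110 km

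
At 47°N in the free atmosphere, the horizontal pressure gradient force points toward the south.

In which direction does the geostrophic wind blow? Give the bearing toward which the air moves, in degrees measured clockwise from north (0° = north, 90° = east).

The pressure-gradient force points toward the south (bearing 180°).
Geostrophic balance: in the Northern Hemisphere the Coriolis force deflects motion to the right, so the geostrophic wind blows 90° to the right of the pressure-gradient force (low pressure on the left).
Rotating 180° by 90° clockwise gives 270° — the wind blows toward the west.

270°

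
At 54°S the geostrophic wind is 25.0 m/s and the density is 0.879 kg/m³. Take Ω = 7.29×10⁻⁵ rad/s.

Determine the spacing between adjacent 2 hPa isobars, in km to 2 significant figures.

Coriolis parameter at 54°S:
f = 2Ω sin φ = 2 × 7.29×10⁻⁵ × sin 54° = 1.18×10⁻⁴ s⁻¹
Geostrophic balance rearranged: |∂P/∂n| = f ρ V_g
|∂P/∂n| = 1.18×10⁻⁴ × 0.879 × 25.0 = 2.59×10⁻³ Pa/m
Isobar spacing: Δn = ΔP/|∂P/∂n| = 200 Pa / 2.59×10⁻³ Pa/m = 77159 m ≈ 77 km

77 km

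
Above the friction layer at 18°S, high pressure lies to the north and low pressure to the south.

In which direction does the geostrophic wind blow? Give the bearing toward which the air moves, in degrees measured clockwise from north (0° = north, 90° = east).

The pressure-gradient force points toward the south (bearing 180°).
Geostrophic balance: in the Southern Hemisphere the Coriolis force deflects motion to the left, so the geostrophic wind blows 90° to the left of the pressure-gradient force (low pressure on the right).
Rotating 180° by 90° counterclockwise gives 090° — the wind blows toward the east.

090°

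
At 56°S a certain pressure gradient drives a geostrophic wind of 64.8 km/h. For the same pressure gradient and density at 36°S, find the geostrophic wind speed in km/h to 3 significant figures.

With the same pressure gradient and density, V_g ∝ 1/f ∝ 1/sin φ.
V₂ = V₁ · sin φ₁ / sin φ₂ = 64.8 × sin 56° / sin 36°
V₂ = 64.8 × 0.8290/0.5878 = 91.4 km/h

91.4 km/h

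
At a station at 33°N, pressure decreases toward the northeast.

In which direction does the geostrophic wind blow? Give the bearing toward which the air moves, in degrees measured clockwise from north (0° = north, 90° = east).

135°

The pressure-gradient force points toward the northeast (bearing 045°).
Geostrophic balance: in the Northern Hemisphere the Coriolis force deflects motion to the right, so the geostrophic wind blows 90° to the right of the pressure-gradient force (low pressure on the left).
Rotating 045° by 90° clockwise gives 135° — the wind blows toward the southeast.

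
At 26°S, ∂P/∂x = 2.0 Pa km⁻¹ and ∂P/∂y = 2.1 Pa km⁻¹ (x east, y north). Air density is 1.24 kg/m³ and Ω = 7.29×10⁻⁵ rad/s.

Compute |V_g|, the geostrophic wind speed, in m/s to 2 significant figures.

Coriolis parameter at 26°S:
f = 2Ω sin φ = 2 × 7.29×10⁻⁵ × sin 26° = 6.39×10⁻⁵ s⁻¹
In the Southern Hemisphere f is negative: f = −6.39×10⁻⁵ s⁻¹.
Component geostrophic relations (x east, y north):
u_g = −(1/(fρ)) ∂P/∂y,  v_g = (1/(fρ)) ∂P/∂x
u_g = −(2.1×10⁻³)/(−6.39×10⁻⁵ × 1.24) = 26.5 m/s;  v_g = (2.0×10⁻³)/(−6.39×10⁻⁵ × 1.24) = −25.2 m/s
|V_g| = √(u_g² + v_g²) = 36.6 m/s

37 m/s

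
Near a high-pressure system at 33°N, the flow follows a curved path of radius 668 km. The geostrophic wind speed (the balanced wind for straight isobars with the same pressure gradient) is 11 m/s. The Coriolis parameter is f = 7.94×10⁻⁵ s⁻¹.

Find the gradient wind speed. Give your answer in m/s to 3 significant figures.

Around a high, pressure-gradient force acts outward with centrifugal, so Coriolis balances both:
fV = (1/ρ)|∂P/∂n| + V²/R  →  V² − fR·V + fR·V_g = 0
With fR = 7.94×10⁻⁵ × 668×10³ m = 53.0 m/s:
V = [fR − √((fR)² − 4 fR V_g)]/2 = [53.0 − √(53.0² − 4×53.0×11)]/2 = 15.6 m/s
Supergeostrophic (V > V_g = 11 m/s), as expected around a high.

15.6 m/s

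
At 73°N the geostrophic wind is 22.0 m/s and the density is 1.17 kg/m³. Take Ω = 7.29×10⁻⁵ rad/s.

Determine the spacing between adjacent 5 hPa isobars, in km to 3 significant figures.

Coriolis parameter at 73°N:
f = 2Ω sin φ = 2 × 7.29×10⁻⁵ × sin 73° = 1.39×10⁻⁴ s⁻¹
Geostrophic balance rearranged: |∂P/∂n| = f ρ V_g
|∂P/∂n| = 1.39×10⁻⁴ × 1.17 × 22.0 = 3.59×10⁻³ Pa/m
Isobar spacing: Δn = ΔP/|∂P/∂n| = 500 Pa / 3.59×10⁻³ Pa/m = 139318 m ≈ 139 km

139 km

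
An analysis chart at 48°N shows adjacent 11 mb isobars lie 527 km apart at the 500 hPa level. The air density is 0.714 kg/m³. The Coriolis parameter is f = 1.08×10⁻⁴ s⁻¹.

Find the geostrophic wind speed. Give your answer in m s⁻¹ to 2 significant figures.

Pressure gradient: |∂P/∂n| = 1100 Pa / 527000 m = 2.09×10⁻³ Pa/m
Geostrophic balance (pressure-gradient force = Coriolis force):
V_g = (1/(fρ)) |∂P/∂n| = 2.09×10⁻³ / (1.08×10⁻⁴ × 0.714) = 27.1 m/s

27 m s⁻¹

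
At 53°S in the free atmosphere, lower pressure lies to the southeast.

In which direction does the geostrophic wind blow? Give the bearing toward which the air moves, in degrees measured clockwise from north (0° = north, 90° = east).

045°

The pressure-gradient force points toward the southeast (bearing 135°).
Geostrophic balance: in the Southern Hemisphere the Coriolis force deflects motion to the left, so the geostrophic wind blows 90° to the left of the pressure-gradient force (low pressure on the right).
Rotating 135° by 90° counterclockwise gives 045° — the wind blows toward the northeast.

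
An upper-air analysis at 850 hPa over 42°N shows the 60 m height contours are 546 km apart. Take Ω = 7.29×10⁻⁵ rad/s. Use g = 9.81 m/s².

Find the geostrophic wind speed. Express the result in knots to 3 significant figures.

21.5 knots

Coriolis parameter at 42°N:
f = 2Ω sin φ = 2 × 7.29×10⁻⁵ × sin 42° = 9.76×10⁻⁵ s⁻¹
Height gradient: |∂Z/∂n| = 60 m / 546000 m = 1.10×10⁻⁴
On a pressure surface, geostrophic balance gives V_g = (g/f)|∂Z/∂n|:
V_g = 9.81 × 1.10×10⁻⁴ / 9.76×10⁻⁵ = 11.0 m/s
Converting: 11.0 m/s × 1.944 = 21.5 knots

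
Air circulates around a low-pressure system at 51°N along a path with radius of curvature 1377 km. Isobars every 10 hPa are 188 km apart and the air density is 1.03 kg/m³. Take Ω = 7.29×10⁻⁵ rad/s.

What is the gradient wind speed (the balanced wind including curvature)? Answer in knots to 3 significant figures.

Coriolis parameter at 51°N:
f = 2Ω sin φ = 2 × 7.29×10⁻⁵ × sin 51° = 1.13×10⁻⁴ s⁻¹
Pressure gradient: |∂P/∂n| = 1000 Pa / 188000 m = 5.32×10⁻³ Pa/m
Geostrophic speed: V_g = |∂P/∂n|/(fρ) = 5.32×10⁻³/(1.13×10⁻⁴ × 1.03) = 45.6 m/s
Around a low, centrifugal force acts outward with Coriolis, so pressure-gradient force balances both:
(1/ρ)|∂P/∂n| = fV + V²/R  →  V² + fR·V − fR·V_g = 0
With fR = 1.13×10⁻⁴ × 1377×10³ m = 156 m/s:
V = [−fR + √((fR)² + 4 fR V_g)]/2 = [−156 + √(156² + 4×156×45.6)]/2 = 36.9 m/s
Subgeostrophic (V < V_g = 45.6 m/s), as expected around a low.
Converting: 36.9 m/s × 1.944 = 71.7 knots

71.7 knots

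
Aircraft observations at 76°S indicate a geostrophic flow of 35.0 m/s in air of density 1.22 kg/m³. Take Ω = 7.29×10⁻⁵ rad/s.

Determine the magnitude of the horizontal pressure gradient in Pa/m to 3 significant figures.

6.04×10⁻³ Pa/m

Coriolis parameter at 76°S:
f = 2Ω sin φ = 2 × 7.29×10⁻⁵ × sin 76° = 1.41×10⁻⁴ s⁻¹
Geostrophic balance rearranged: |∂P/∂n| = f ρ V_g
|∂P/∂n| = 1.41×10⁻⁴ × 1.22 × 35.0 = 6.04×10⁻³ Pa/m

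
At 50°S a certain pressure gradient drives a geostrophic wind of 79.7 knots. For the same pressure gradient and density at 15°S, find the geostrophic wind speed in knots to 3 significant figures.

With the same pressure gradient and density, V_g ∝ 1/f ∝ 1/sin φ.
V₂ = V₁ · sin φ₁ / sin φ₂ = 79.7 × sin 50° / sin 15°
V₂ = 79.7 × 0.7660/0.2588 = 236 knots

236 knots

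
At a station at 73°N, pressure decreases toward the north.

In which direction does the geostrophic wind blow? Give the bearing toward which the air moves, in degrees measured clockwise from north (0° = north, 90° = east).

The pressure-gradient force points toward the north (bearing 000°).
Geostrophic balance: in the Northern Hemisphere the Coriolis force deflects motion to the right, so the geostrophic wind blows 90° to the right of the pressure-gradient force (low pressure on the left).
Rotating 000° by 90° clockwise gives 090° — the wind blows toward the east.

090°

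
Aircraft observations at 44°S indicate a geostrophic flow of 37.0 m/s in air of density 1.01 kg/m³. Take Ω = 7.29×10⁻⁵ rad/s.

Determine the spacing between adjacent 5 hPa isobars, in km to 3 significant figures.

132 km

Coriolis parameter at 44°S:
f = 2Ω sin φ = 2 × 7.29×10⁻⁵ × sin 44° = 1.01×10⁻⁴ s⁻¹
Geostrophic balance rearranged: |∂P/∂n| = f ρ V_g
|∂P/∂n| = 1.01×10⁻⁴ × 1.01 × 37.0 = 3.78×10⁻³ Pa/m
Isobar spacing: Δn = ΔP/|∂P/∂n| = 500 Pa / 3.78×10⁻³ Pa/m = 132105 m ≈ 132 km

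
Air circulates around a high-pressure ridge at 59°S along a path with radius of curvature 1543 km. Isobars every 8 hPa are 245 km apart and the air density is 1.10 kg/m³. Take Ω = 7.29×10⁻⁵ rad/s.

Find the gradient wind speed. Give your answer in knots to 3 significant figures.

Coriolis parameter at 59°S:
f = 2Ω sin φ = 2 × 7.29×10⁻⁵ × sin 59° = 1.25×10⁻⁴ s⁻¹
Pressure gradient: |∂P/∂n| = 800 Pa / 245000 m = 3.27×10⁻³ Pa/m
Geostrophic speed: V_g = |∂P/∂n|/(fρ) = 3.27×10⁻³/(1.25×10⁻⁴ × 1.10) = 23.8 m/s
Around a high, pressure-gradient force acts outward with centrifugal, so Coriolis balances both:
fV = (1/ρ)|∂P/∂n| + V²/R  →  V² − fR·V + fR·V_g = 0
With fR = 1.25×10⁻⁴ × 1543×10³ m = 193 m/s:
V = [fR − √((fR)² − 4 fR V_g)]/2 = [193 − √(193² − 4×193×23.8)]/2 = 27.7 m/s
Supergeostrophic (V > V_g = 23.8 m/s), as expected around a high.
Converting: 27.7 m/s × 1.944 = 53.9 knots

53.9 knots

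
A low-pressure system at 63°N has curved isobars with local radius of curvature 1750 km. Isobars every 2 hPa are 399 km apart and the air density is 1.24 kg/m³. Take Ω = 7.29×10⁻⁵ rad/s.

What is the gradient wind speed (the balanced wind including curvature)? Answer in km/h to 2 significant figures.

11 km/h

Coriolis parameter at 63°N:
f = 2Ω sin φ = 2 × 7.29×10⁻⁵ × sin 63° = 1.30×10⁻⁴ s⁻¹
Pressure gradient: |∂P/∂n| = 200 Pa / 399000 m = 5.01×10⁻⁴ Pa/m
Geostrophic speed: V_g = |∂P/∂n|/(fρ) = 5.01×10⁻⁴/(1.30×10⁻⁴ × 1.24) = 3.11 m/s
Around a low, centrifugal force acts outward with Coriolis, so pressure-gradient force balances both:
(1/ρ)|∂P/∂n| = fV + V²/R  →  V² + fR·V − fR·V_g = 0
With fR = 1.30×10⁻⁴ × 1750×10³ m = 227 m/s:
V = [−fR + √((fR)² + 4 fR V_g)]/2 = [−227 + √(227² + 4×227×3.11)]/2 = 3.07 m/s
Subgeostrophic (V < V_g = 3.11 m/s), as expected around a low.
Converting: 3.07 m/s × 3.6 = 11 km/h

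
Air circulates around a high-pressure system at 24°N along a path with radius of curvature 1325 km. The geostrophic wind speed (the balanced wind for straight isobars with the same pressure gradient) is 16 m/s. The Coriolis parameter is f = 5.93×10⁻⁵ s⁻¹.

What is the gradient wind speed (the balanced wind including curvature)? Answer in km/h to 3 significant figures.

Around a high, pressure-gradient force acts outward with centrifugal, so Coriolis balances both:
fV = (1/ρ)|∂P/∂n| + V²/R  →  V² − fR·V + fR·V_g = 0
With fR = 5.93×10⁻⁵ × 1325×10³ m = 78.6 m/s:
V = [fR − √((fR)² − 4 fR V_g)]/2 = [78.6 − √(78.6² − 4×78.6×16)]/2 = 22.4 m/s
Supergeostrophic (V > V_g = 16 m/s), as expected around a high.
Converting: 22.4 m/s × 3.6 = 80.5 km/h

80.5 km/h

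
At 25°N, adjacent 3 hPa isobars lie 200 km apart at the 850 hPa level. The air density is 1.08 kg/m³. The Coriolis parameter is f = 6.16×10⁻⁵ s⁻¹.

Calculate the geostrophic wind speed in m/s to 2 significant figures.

23 m/s

Pressure gradient: |∂P/∂n| = 300 Pa / 200000 m = 1.50×10⁻³ Pa/m
Geostrophic balance (pressure-gradient force = Coriolis force):
V_g = (1/(fρ)) |∂P/∂n| = 1.50×10⁻³ / (6.16×10⁻⁵ × 1.08) = 22.5 m/s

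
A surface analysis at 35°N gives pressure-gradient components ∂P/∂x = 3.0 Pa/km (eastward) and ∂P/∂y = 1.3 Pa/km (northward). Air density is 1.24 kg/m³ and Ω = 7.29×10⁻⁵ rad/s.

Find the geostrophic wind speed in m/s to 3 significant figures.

Coriolis parameter at 35°N:
f = 2Ω sin φ = 2 × 7.29×10⁻⁵ × sin 35° = 8.36×10⁻⁵ s⁻¹
Component geostrophic relations (x east, y north):
u_g = −(1/(fρ)) ∂P/∂y,  v_g = (1/(fρ)) ∂P/∂x
u_g = −(1.3×10⁻³)/(8.36×10⁻⁵ × 1.24) = −12.5 m/s;  v_g = (3.0×10⁻³)/(8.36×10⁻⁵ × 1.24) = 28.9 m/s
|V_g| = √(u_g² + v_g²) = 31.5 m/s

31.5 m/s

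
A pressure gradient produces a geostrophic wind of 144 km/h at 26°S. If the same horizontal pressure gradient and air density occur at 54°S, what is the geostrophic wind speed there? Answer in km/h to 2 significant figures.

With the same pressure gradient and density, V_g ∝ 1/f ∝ 1/sin φ.
V₂ = V₁ · sin φ₁ / sin φ₂ = 144 × sin 26° / sin 54°
V₂ = 144 × 0.4384/0.8090 = 78 km/h

78 km/h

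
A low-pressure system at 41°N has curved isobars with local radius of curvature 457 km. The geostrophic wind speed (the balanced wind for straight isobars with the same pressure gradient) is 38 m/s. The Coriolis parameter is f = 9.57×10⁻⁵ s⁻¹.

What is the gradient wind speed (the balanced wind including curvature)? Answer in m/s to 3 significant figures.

24.4 m/s

Around a low, centrifugal force acts outward with Coriolis, so pressure-gradient force balances both:
(1/ρ)|∂P/∂n| = fV + V²/R  →  V² + fR·V − fR·V_g = 0
With fR = 9.57×10⁻⁵ × 457×10³ m = 43.7 m/s:
V = [−fR + √((fR)² + 4 fR V_g)]/2 = [−43.7 + √(43.7² + 4×43.7×38)]/2 = 24.4 m/s
Subgeostrophic (V < V_g = 38 m/s), as expected around a low.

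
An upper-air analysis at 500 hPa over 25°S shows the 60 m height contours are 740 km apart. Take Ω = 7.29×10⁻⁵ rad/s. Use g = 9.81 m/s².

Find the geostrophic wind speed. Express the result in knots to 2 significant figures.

Coriolis parameter at 25°S:
f = 2Ω sin φ = 2 × 7.29×10⁻⁵ × sin 25° = 6.16×10⁻⁵ s⁻¹
Height gradient: |∂Z/∂n| = 60 m / 740000 m = 8.11×10⁻⁵
On a pressure surface, geostrophic balance gives V_g = (g/f)|∂Z/∂n|:
V_g = 9.81 × 8.11×10⁻⁵ / 6.16×10⁻⁵ = 12.9 m/s
Converting: 12.9 m/s × 1.944 = 25 knots

25 knots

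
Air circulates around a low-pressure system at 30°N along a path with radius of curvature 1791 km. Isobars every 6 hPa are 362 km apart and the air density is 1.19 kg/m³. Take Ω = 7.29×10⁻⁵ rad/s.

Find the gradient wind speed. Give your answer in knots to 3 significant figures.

Coriolis parameter at 30°N:
f = 2Ω sin φ = 2 × 7.29×10⁻⁵ × sin 30° = 7.29×10⁻⁵ s⁻¹
Pressure gradient: |∂P/∂n| = 600 Pa / 362000 m = 1.66×10⁻³ Pa/m
Geostrophic speed: V_g = |∂P/∂n|/(fρ) = 1.66×10⁻³/(7.29×10⁻⁵ × 1.19) = 19.1 m/s
Around a low, centrifugal force acts outward with Coriolis, so pressure-gradient force balances both:
(1/ρ)|∂P/∂n| = fV + V²/R  →  V² + fR·V − fR·V_g = 0
With fR = 7.29×10⁻⁵ × 1791×10³ m = 131 m/s:
V = [−fR + √((fR)² + 4 fR V_g)]/2 = [−131 + √(131² + 4×131×19.1)]/2 = 16.9 m/s
Subgeostrophic (V < V_g = 19.1 m/s), as expected around a low.
Converting: 16.9 m/s × 1.944 = 32.9 knots

32.9 knots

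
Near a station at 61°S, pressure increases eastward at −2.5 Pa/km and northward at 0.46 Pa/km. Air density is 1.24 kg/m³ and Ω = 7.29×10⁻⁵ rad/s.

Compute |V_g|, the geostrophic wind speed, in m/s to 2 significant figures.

16 m/s

Coriolis parameter at 61°S:
f = 2Ω sin φ = 2 × 7.29×10⁻⁵ × sin 61° = 1.28×10⁻⁴ s⁻¹
In the Southern Hemisphere f is negative: f = −1.28×10⁻⁴ s⁻¹.
Component geostrophic relations (x east, y north):
u_g = −(1/(fρ)) ∂P/∂y,  v_g = (1/(fρ)) ∂P/∂x
u_g = −(0.46×10⁻³)/(−1.28×10⁻⁴ × 1.24) = 2.91 m/s;  v_g = (−2.5×10⁻³)/(−1.28×10⁻⁴ × 1.24) = 15.8 m/s
|V_g| = √(u_g² + v_g²) = 16.1 m/s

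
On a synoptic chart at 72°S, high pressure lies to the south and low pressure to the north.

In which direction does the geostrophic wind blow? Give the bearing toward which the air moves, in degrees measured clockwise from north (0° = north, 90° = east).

270°

The pressure-gradient force points toward the north (bearing 000°).
Geostrophic balance: in the Southern Hemisphere the Coriolis force deflects motion to the left, so the geostrophic wind blows 90° to the left of the pressure-gradient force (low pressure on the right).
Rotating 000° by 90° counterclockwise gives 270° — the wind blows toward the west.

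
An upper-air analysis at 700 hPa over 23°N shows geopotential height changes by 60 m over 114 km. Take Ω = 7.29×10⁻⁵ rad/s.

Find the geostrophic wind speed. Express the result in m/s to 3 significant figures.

90.6 m/s

Coriolis parameter at 23°N:
f = 2Ω sin φ = 2 × 7.29×10⁻⁵ × sin 23° = 5.70×10⁻⁵ s⁻¹
Height gradient: |∂Z/∂n| = 60 m / 114000 m = 5.26×10⁻⁴
On a pressure surface, geostrophic balance gives V_g = (g/f)|∂Z/∂n|:
V_g = 9.81 × 5.26×10⁻⁴ / 5.70×10⁻⁵ = 90.6 m/s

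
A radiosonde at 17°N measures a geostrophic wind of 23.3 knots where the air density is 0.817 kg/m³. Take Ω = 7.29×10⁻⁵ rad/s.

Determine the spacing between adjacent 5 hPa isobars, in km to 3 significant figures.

Coriolis parameter at 17°N:
f = 2Ω sin φ = 2 × 7.29×10⁻⁵ × sin 17° = 4.26×10⁻⁵ s⁻¹
Wind speed in SI: 23.3 knots = 12.0 m/s
Geostrophic balance rearranged: |∂P/∂n| = f ρ V_g
|∂P/∂n| = 4.26×10⁻⁵ × 0.817 × 12.0 = 4.17×10⁻⁴ Pa/m
Isobar spacing: Δn = ΔP/|∂P/∂n| = 500 Pa / 4.17×10⁻⁴ Pa/m = 1197736 m ≈ 1200 km

1200 km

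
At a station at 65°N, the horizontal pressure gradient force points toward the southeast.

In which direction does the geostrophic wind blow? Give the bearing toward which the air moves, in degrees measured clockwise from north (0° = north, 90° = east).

The pressure-gradient force points toward the southeast (bearing 135°).
Geostrophic balance: in the Northern Hemisphere the Coriolis force deflects motion to the right, so the geostrophic wind blows 90° to the right of the pressure-gradient force (low pressure on the left).
Rotating 135° by 90° clockwise gives 225° — the wind blows toward the southwest.

225°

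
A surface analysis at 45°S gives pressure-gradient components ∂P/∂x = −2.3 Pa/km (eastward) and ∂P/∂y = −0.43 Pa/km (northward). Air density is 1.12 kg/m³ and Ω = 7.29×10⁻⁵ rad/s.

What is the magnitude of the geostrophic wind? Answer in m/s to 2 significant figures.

Coriolis parameter at 45°S:
f = 2Ω sin φ = 2 × 7.29×10⁻⁵ × sin 45° = 1.03×10⁻⁴ s⁻¹
In the Southern Hemisphere f is negative: f = −1.03×10⁻⁴ s⁻¹.
Component geostrophic relations (x east, y north):
u_g = −(1/(fρ)) ∂P/∂y,  v_g = (1/(fρ)) ∂P/∂x
u_g = −(−0.43×10⁻³)/(−1.03×10⁻⁴ × 1.12) = −3.72 m/s;  v_g = (−2.3×10⁻³)/(−1.03×10⁻⁴ × 1.12) = 19.9 m/s
|V_g| = √(u_g² + v_g²) = 20.3 m/s

20 m/s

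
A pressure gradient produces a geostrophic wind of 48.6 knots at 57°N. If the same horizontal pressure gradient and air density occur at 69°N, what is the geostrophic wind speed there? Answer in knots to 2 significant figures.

With the same pressure gradient and density, V_g ∝ 1/f ∝ 1/sin φ.
V₂ = V₁ · sin φ₁ / sin φ₂ = 48.6 × sin 57° / sin 69°
V₂ = 48.6 × 0.8387/0.9336 = 44 knots

44 knots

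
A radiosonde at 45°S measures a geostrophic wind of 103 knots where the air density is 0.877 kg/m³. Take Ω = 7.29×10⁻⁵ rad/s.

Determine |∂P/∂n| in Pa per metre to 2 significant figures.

Coriolis parameter at 45°S:
f = 2Ω sin φ = 2 × 7.29×10⁻⁵ × sin 45° = 1.03×10⁻⁴ s⁻¹
Wind speed in SI: 103 knots = 53.0 m/s
Geostrophic balance rearranged: |∂P/∂n| = f ρ V_g
|∂P/∂n| = 1.03×10⁻⁴ × 0.877 × 53.0 = 4.79×10⁻³ Pa/m

4.8×10⁻³ Pa/m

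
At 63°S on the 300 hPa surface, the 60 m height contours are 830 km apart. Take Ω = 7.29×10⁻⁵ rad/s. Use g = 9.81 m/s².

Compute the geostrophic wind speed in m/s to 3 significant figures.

5.46 m/s

Coriolis parameter at 63°S:
f = 2Ω sin φ = 2 × 7.29×10⁻⁵ × sin 63° = 1.30×10⁻⁴ s⁻¹
Height gradient: |∂Z/∂n| = 60 m / 830000 m = 7.23×10⁻⁵
On a pressure surface, geostrophic balance gives V_g = (g/f)|∂Z/∂n|:
V_g = 9.81 × 7.23×10⁻⁵ / 1.30×10⁻⁴ = 5.46 m/s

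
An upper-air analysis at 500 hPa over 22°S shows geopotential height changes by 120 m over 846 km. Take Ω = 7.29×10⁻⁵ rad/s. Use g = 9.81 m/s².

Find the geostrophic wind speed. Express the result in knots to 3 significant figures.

Coriolis parameter at 22°S:
f = 2Ω sin φ = 2 × 7.29×10⁻⁵ × sin 22° = 5.46×10⁻⁵ s⁻¹
Height gradient: |∂Z/∂n| = 120 m / 846000 m = 1.42×10⁻⁴
On a pressure surface, geostrophic balance gives V_g = (g/f)|∂Z/∂n|:
V_g = 9.81 × 1.42×10⁻⁴ / 5.46×10⁻⁵ = 25.5 m/s
Converting: 25.5 m/s × 1.944 = 49.5 knots

49.5 knots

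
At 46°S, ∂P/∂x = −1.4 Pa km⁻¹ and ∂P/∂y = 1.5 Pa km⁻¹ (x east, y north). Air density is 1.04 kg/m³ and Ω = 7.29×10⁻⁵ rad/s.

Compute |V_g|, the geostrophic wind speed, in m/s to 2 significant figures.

19 m/s

Coriolis parameter at 46°S:
f = 2Ω sin φ = 2 × 7.29×10⁻⁵ × sin 46° = 1.05×10⁻⁴ s⁻¹
In the Southern Hemisphere f is negative: f = −1.05×10⁻⁴ s⁻¹.
Component geostrophic relations (x east, y north):
u_g = −(1/(fρ)) ∂P/∂y,  v_g = (1/(fρ)) ∂P/∂x
u_g = −(1.5×10⁻³)/(−1.05×10⁻⁴ × 1.04) = 13.8 m/s;  v_g = (−1.4×10⁻³)/(−1.05×10⁻⁴ × 1.04) = 12.8 m/s
|V_g| = √(u_g² + v_g²) = 18.8 m/s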